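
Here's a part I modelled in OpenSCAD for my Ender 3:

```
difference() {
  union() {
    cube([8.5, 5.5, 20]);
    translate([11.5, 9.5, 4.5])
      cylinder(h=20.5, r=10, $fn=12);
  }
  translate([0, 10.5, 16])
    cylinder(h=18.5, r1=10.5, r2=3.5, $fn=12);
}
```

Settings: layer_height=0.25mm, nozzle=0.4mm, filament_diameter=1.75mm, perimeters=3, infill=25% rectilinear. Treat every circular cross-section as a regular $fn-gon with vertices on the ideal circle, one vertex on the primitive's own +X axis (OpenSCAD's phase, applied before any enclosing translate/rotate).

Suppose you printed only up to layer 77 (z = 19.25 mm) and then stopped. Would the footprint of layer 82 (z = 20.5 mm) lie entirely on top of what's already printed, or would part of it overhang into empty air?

part overhangs

Compare the two slices. At z = 19.25: the cube is present — its section is the full 8.5×5.5 rectangle (area 46.75 mm²); the cylinder at (11.5, 9.5): section is a regular 12-gon, circumradius r=10 (area = (12/2)·10.000²·sin(360°/12) = 300.00 mm²); Merging all regions: the regions partially overlap — summed areas 346.75 mm² minus the doubly-counted overlap 20.35 mm² gives 326.40 mm² — area = 326.40 mm²; the cone at (0, 10.5) contributes a regular 12-gon of circumradius 9.270 (interpolated between r1=10.5 and r2=3.5 at t=0.176) (area = (12/2)·9.270²·sin(360°/12) = 257.81 mm²); Taking the first minus the rest: starting from that combined region (326.40 mm²), the cone at (0, 10.5) partially overlaps it — only the 88.73 mm² overlap (of its 257.81 mm²) is removed, clipping the outline — area = 237.67 mm². At z = 20.5: the cube does not reach this height (z outside [0, 20]); the r=10 cylinder at (11.5, 9.5) contributes a regular 12-gon of circumradius 10 (area = (12/2)·10.000²·sin(360°/12) = 300.00 mm²); Combining (union): only the r=10 cylinder at (11.5, 9.5) is present, so the union is just that shape — area = 300.00 mm²; the cone at (0, 10.5) (r1=10.5→r2=3.5) has section circumradius 8.797 here — a regular 12-gon (area = (12/2)·8.797²·sin(360°/12) = 232.18 mm²); Subtracting the remaining from the first: starting from the result so far (300.00 mm²), the cone at (0, 10.5) partially overlaps it — only the 67.54 mm² overlap (of its 232.18 mm²) is removed, clipping the outline — area = 232.46 mm². Checking containment: at z = 20.5 the cross-section extends beyond the z = 19.25 cross-section by about 7.80 mm².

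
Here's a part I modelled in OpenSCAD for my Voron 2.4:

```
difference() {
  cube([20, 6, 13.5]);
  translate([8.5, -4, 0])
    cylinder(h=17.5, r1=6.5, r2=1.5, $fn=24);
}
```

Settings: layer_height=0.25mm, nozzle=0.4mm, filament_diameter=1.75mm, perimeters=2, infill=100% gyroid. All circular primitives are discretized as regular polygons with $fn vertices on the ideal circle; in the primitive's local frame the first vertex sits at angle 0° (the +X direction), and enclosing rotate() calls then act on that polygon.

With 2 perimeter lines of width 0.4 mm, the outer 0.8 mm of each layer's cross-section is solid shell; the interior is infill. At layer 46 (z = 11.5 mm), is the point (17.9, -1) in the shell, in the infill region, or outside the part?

outside

At z = 11.5 mm: the cube is present — its section is the full 20×6 rectangle; the cone at (8.5, -4): at t=0.657 of its height the radius interpolates to r₁+(r₂−r₁)t = 3.214, giving a regular 24-gon of that circumradius; After the difference (first − rest): starting from the 20×6 cube, the cone at (8.5, -4) misses the remaining region (no effect) — 1 connected region. Overall, the cross-section is a single solid region. The nearest boundary edge runs (20.00, 0.00)→(0.00, 0.00); distance from the point to it = 1.00 mm. The point is not inside any of the regions above, so it lies outside the cross-section (1.00 mm from the nearest boundary).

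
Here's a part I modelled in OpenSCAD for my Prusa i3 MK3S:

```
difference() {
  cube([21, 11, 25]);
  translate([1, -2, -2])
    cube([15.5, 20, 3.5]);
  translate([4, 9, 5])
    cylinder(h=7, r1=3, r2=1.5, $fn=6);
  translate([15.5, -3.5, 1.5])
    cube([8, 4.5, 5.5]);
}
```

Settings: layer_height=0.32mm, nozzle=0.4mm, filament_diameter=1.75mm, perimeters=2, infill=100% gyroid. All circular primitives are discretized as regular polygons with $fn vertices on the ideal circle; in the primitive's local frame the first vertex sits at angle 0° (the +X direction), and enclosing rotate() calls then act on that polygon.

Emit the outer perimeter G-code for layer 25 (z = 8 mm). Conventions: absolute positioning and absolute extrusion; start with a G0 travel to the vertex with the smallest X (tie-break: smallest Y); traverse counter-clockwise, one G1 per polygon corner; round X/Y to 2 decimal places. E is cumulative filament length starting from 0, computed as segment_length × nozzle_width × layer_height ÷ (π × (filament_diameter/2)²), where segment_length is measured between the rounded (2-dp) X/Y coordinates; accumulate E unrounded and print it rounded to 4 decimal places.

At z = 8 mm: the cube is present — its section is the full 21×11 rectangle; the cube at (1, -2) is not intersected at this z (z outside [-2, 1.5]); the cone at (4, 9): at t=0.429 of its height the radius interpolates to r₁+(r₂−r₁)t = 2.357, giving a regular 6-gon of that circumradius; the cube at (15.5, -3.5) does not reach this height (z outside [1.5, 7]); Subtracting the remaining from the first: starting from the 21×11 cube, the cone at (4, 9) partially overlaps it — only the 14.34 mm² overlap (of its 14.44 mm²) is removed, clipping the outline — 1 connected region. The outline is a single polygon with 10 vertices. Extrusion per mm of travel: 0.4 × 0.32 / (π × 0.875²) = 0.053216. Accumulating E over each segment gives final E = 3.9006.

G0 X0.00 Y0.00 Z8.00
G1 X21.00 Y0.00 E1.1175
G1 X21.00 Y11.00 E1.7029
G1 X5.20 Y11.00 E2.5437
G1 X6.36 Y9.00 E2.6668
G1 X5.18 Y6.96 E2.7922
G1 X2.82 Y6.96 E2.9178
G1 X1.64 Y9.00 E3.0432
G1 X2.80 Y11.00 E3.1662
G1 X0.00 Y11.00 E3.3152
G1 X0.00 Y0.00 E3.9006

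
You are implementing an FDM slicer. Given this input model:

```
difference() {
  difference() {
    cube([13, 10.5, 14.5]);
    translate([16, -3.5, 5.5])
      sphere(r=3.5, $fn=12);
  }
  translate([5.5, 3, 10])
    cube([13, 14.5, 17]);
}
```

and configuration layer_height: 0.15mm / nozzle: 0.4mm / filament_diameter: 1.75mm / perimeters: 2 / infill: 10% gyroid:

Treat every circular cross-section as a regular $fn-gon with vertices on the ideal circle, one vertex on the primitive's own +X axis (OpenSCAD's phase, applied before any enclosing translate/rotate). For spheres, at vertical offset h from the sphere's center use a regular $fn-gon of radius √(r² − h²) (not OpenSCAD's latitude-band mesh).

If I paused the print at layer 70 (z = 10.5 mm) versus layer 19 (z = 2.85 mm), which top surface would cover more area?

layer 19 (z = 2.85 mm)

Layer 70 (z = 10.5): the 13×10.5 cube contributes its full rectangle (area 136.50 mm²); the sphere at (16, -3.5) does not reach this height (|z−center|=5.000 > r=3.5); Subtracting the remaining from the first: none of the subtracted shapes is present at this height, so the 13×10.5 cube is unchanged — area = 136.50 mm²; the cube at (5.5, 3) (footprint 13×14.5) is included at this height (area 188.50 mm²); Subtracting the remaining from the first: starting from the result so far (136.50 mm²), the 13×14.5 cube at (5.5, 3) partially overlaps it — only the 56.25 mm² overlap (of its 188.50 mm²) is removed, clipping the outline — area = 80.25 mm². So its area = 80.25 mm². Layer 19 (z = 2.85): the cube (footprint 13×10.5) is included at this height (area 136.50 mm²); the r=3.5 sphere at (16, -3.5) slices to a regular 12-gon of circumradius 2.286 (√(r²−h²) with h=2.65 from center) (area = (12/2)·2.286²·sin(360°/12) = 15.68 mm²); Subtracting the remaining from the first: starting from the 13×10.5 cube (136.50 mm²), the r=3.5 sphere at (16, -3.5) misses the remaining region (no effect) — area = 136.50 mm²; the cube at (5.5, 3) does not reach this height (z outside [10, 27]); After the difference (first − rest): none of the subtracted shapes is present at this height, so the result so far is unchanged — area = 136.50 mm². So its area = 136.50 mm². Layer 19 is larger (136.50 vs 80.25 mm²).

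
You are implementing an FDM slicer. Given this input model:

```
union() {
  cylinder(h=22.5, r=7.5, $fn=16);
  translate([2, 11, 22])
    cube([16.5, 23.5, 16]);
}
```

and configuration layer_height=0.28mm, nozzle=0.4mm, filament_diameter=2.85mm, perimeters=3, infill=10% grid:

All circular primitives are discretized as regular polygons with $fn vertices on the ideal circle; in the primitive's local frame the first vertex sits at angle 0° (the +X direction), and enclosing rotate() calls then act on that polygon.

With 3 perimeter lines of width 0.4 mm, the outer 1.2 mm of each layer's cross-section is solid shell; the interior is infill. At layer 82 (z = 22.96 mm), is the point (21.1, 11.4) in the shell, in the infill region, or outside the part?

At z = 22.96 mm: the cylinder is not intersected at this z (z outside [0, 22.5]); the 16.5×23.5 cube at (2, 11) contributes its full rectangle; Merging all regions: only the 16.5×23.5 cube at (2, 11) is present, so the union is just that shape — 1 connected region. Overall, the cross-section is a single solid region. The nearest boundary edge runs (18.50, 11.00)→(18.50, 34.50); distance from the point to it = 2.60 mm. The point is not inside any of the regions above, so it lies outside the cross-section (2.60 mm from the nearest boundary).

outside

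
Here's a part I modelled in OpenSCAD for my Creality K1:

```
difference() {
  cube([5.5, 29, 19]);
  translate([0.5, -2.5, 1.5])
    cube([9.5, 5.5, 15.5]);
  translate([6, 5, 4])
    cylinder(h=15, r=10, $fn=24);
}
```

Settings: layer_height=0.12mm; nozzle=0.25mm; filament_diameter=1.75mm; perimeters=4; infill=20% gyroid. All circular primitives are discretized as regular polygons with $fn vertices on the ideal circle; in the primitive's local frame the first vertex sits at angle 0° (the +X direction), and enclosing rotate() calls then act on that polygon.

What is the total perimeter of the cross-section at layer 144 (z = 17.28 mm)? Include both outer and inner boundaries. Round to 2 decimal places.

At z = 17.28 mm: the cube (footprint 5.5×29) is included at this height (perimeter 69.00 mm); the cube at (0.5, -2.5) is absent (z outside [1.5, 17]); the r=10 cylinder at (6, 5) contributes a regular 24-gon of circumradius 10 (perimeter = 2·24·10.000·sin(180°/24) = 62.65 mm); After the difference (first − rest): starting from the 5.5×29 cube, the r=10 cylinder at (6, 5) partially overlaps it — only the 78.33 mm² overlap (of its 310.58 mm²) is removed, clipping the outline — boundary = 41.65 mm. Overall, the cross-section is a single solid region. Total boundary length (outer) = 41.65 mm.

41.65 mm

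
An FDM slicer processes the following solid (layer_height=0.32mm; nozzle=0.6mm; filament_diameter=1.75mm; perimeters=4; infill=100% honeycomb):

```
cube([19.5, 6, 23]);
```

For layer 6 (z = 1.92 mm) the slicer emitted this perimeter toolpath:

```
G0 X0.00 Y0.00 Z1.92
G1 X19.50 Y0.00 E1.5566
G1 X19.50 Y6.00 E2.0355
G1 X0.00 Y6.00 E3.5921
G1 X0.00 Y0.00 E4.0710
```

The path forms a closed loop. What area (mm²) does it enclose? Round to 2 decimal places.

117.00 mm²

Apply the shoelace formula to the sequence of (X, Y) vertices; enclosed area = 117.00 mm².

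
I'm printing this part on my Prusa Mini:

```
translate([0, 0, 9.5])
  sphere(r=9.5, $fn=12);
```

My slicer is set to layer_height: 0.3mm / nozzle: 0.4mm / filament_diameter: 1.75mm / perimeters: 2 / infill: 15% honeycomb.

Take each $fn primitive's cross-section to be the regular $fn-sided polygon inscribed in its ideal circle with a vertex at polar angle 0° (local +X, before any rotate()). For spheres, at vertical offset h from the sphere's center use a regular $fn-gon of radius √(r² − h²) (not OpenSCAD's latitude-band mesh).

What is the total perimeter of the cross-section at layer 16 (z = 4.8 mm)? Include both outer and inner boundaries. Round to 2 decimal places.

At z = 4.8 mm: the r=9.5 sphere contributes a regular 12-gon of circumradius √(9.5²−4.7²) = 8.256 (perimeter = 2·12·8.256·sin(180°/12) = 51.28 mm). Overall, the cross-section is a single solid region. Total boundary length (outer) = 51.28 mm.

51.28 mm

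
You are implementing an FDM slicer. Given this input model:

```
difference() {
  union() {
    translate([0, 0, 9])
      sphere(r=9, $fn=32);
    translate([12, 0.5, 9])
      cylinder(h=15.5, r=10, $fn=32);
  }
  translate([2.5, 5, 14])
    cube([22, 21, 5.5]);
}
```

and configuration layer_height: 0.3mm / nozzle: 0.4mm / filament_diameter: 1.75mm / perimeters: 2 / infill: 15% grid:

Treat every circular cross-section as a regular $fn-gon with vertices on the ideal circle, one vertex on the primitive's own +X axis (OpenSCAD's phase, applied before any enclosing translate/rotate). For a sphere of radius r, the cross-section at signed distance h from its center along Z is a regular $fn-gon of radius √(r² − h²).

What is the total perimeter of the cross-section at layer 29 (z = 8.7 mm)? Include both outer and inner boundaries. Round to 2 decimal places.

At z = 8.7 mm: the r=9 sphere slices to a regular 32-gon of circumradius 8.995 (√(r²−h²) with h=0.3 from center) (perimeter = 2·32·8.995·sin(180°/32) = 56.43 mm); the cylinder at (12, 0.5) is not intersected at this z (z outside [9, 24.5]); Taking the union: only the r=9 sphere is present, so the union is just that shape — boundary = 56.43 mm; the cube at (2.5, 5) does not reach this height (z outside [14, 19.5]); After the difference (first − rest): none of the subtracted shapes is present at this height, so the result so far is unchanged — boundary = 56.43 mm. Overall, the cross-section is a single solid region. Total boundary length (outer) = 56.43 mm.

56.43 mm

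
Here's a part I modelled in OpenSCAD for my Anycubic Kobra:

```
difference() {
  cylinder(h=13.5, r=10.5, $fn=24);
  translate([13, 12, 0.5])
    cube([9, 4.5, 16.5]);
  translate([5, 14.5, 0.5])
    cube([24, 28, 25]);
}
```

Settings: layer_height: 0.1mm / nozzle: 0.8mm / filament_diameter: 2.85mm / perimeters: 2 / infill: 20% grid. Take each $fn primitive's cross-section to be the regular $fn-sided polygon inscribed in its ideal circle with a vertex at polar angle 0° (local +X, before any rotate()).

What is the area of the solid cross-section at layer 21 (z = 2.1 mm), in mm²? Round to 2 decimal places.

342.42 mm²

At z = 2.1 mm: the cylinder: section is a regular 24-gon, circumradius r=10.5 (area = (24/2)·10.500²·sin(360°/24) = 342.42 mm²); the 9×4.5 cube at (13, 12) contributes its full rectangle (area 40.50 mm²); the cube at (5, 14.5) (footprint 24×28) is included at this height (area 672.00 mm²); Subtracting the remaining from the first: starting from the r=10.5 cylinder (342.42 mm²), the 9×4.5 cube at (13, 12) misses the remaining region (no effect); the 24×28 cube at (5, 14.5) misses the remaining region (no effect) — area = 342.42 mm². Overall, the cross-section is a single solid region. Net area = 342.42 mm².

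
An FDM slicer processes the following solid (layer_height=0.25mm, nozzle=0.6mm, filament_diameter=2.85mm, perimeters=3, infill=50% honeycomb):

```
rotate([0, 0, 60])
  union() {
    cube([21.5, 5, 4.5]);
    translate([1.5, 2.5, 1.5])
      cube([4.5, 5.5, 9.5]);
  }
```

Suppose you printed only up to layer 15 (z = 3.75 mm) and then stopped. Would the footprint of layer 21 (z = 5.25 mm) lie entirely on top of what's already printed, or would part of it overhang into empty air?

entirely on top

Compare the two slices. At z = 3.75: the cube is present — its section is the full 21.5×5 rectangle (area 107.50 mm²); the 4.5×5.5 cube at (1.5, 2.5) contributes its full rectangle (area 24.75 mm²); Combining (union): the regions partially overlap — summed areas 132.25 mm² minus the doubly-counted overlap 11.25 mm² gives 121.00 mm² — area = 121.00 mm²; (rotated 60° about Z; rotation is an isometry so areas/perimeters/island counts are preserved). At z = 5.25: the cube is absent (z outside [0, 4.5]); the 4.5×5.5 cube at (1.5, 2.5) contributes its full rectangle (area 24.75 mm²); Taking the union: only the 4.5×5.5 cube at (1.5, 2.5) is present, so the union is just that shape — area = 24.75 mm²; (rotated 60° about Z; rotation is an isometry so areas/perimeters/island counts are preserved). Checking containment: the cross-section at z = 5.25 is a subset of the cross-section at z = 3.75.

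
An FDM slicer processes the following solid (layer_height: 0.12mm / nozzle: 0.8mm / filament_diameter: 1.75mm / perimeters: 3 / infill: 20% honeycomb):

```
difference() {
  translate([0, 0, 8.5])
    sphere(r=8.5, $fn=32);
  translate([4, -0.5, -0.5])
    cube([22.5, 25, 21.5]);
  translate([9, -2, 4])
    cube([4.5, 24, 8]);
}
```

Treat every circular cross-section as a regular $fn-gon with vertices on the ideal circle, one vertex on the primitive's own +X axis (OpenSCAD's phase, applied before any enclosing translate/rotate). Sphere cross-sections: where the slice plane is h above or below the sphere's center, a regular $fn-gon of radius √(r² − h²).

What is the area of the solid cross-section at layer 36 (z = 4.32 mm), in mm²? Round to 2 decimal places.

At z = 4.32 mm: the sphere: section is a regular 32-gon, circumradius = √(r²−h²) = √(8.5²−4.18²) = 7.401 (area = (32/2)·7.401²·sin(360°/32) = 170.99 mm²); the 22.5×25 cube at (4, -0.5) contributes its full rectangle (area 562.50 mm²); the cube at (9, -2) (footprint 4.5×24) is included at this height (area 108.00 mm²); Taking the first minus the rest: starting from the r=8.5 sphere (170.99 mm²), the 22.5×25 cube at (4, -0.5) partially overlaps it — only the 16.44 mm² overlap (of its 562.50 mm²) is removed, clipping the outline; the 4.5×24 cube at (9, -2) misses the remaining region (no effect) — area = 154.54 mm². Overall, the cross-section is a single solid region. Net area = 154.54 mm².

154.54 mm²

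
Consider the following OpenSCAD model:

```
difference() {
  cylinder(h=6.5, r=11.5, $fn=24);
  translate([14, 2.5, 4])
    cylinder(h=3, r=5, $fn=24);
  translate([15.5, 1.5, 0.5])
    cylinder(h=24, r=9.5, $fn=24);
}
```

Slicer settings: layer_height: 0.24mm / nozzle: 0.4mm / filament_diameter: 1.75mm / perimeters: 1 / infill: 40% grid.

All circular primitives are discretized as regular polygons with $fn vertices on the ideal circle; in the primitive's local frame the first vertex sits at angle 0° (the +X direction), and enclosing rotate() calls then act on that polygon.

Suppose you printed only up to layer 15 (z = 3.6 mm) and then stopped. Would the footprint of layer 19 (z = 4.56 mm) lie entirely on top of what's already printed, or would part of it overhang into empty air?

Compare the two slices. At z = 3.6: the cylinder: section is a regular 24-gon, circumradius r=11.5 (area = (24/2)·11.500²·sin(360°/24) = 410.75 mm²); the cylinder at (14, 2.5) does not reach this height (z outside [4, 7]); the r=9.5 cylinder at (15.5, 1.5) gives a regular 24-gon of circumradius 9.5 (constant along its height) (area = (24/2)·9.500²·sin(360°/24) = 280.30 mm²); After the difference (first − rest): starting from the r=11.5 cylinder (410.75 mm²), the r=9.5 cylinder at (15.5, 1.5) partially overlaps it — only the 50.28 mm² overlap (of its 280.30 mm²) is removed, clipping the outline — area = 360.46 mm². At z = 4.56: the cylinder: section is a regular 24-gon, circumradius r=11.5 (area = (24/2)·11.500²·sin(360°/24) = 410.75 mm²); the r=5 cylinder at (14, 2.5) contributes a regular 24-gon of circumradius 5 (area = (24/2)·5.000²·sin(360°/24) = 77.65 mm²); the cylinder at (15.5, 1.5): section is a regular 24-gon, circumradius r=9.5 (area = (24/2)·9.500²·sin(360°/24) = 280.30 mm²); Subtracting the remaining from the first: starting from the r=11.5 cylinder (410.75 mm²), the r=5 cylinder at (14, 2.5) partially overlaps it — only the 10.89 mm² overlap (of its 77.65 mm²) is removed, clipping the outline; the r=9.5 cylinder at (15.5, 1.5) partially overlaps it — only the 39.39 mm² overlap (of its 280.30 mm²) is removed, clipping the outline — area = 360.46 mm². Checking containment: the cross-section at z = 4.56 is a subset of the cross-section at z = 3.6.

entirely on top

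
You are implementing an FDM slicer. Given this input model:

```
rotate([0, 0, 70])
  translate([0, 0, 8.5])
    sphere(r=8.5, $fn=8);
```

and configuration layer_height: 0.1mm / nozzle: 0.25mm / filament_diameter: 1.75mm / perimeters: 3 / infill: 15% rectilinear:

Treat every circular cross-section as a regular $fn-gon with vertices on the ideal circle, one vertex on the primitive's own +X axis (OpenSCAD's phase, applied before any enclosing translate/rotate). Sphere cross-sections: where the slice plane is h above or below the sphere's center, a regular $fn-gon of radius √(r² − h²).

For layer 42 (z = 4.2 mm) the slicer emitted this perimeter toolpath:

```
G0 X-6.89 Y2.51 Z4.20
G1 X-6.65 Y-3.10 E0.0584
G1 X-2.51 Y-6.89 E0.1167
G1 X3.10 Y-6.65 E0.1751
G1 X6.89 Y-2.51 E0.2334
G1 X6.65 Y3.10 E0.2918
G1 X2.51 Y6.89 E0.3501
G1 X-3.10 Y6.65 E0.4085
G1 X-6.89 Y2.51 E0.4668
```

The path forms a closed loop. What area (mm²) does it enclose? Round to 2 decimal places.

Apply the shoelace formula to the sequence of (X, Y) vertices; enclosed area = 152.18 mm².

152.18 mm²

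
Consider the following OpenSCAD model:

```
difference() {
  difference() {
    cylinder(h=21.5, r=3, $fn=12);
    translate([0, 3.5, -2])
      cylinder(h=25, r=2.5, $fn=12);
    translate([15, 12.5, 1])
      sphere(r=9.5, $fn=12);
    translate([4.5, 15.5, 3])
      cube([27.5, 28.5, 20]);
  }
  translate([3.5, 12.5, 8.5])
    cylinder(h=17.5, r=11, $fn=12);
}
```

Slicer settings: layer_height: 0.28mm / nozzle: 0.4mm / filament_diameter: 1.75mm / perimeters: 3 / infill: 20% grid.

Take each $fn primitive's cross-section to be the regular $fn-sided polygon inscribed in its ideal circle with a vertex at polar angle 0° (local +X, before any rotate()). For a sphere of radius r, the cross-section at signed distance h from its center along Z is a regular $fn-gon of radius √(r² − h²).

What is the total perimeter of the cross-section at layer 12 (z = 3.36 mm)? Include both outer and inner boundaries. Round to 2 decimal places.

At z = 3.36 mm: the r=3 cylinder gives a regular 12-gon of circumradius 3 (constant along its height) (perimeter = 2·12·3.000·sin(180°/12) = 18.63 mm); the r=2.5 cylinder at (0, 3.5) gives a regular 12-gon of circumradius 2.5 (constant along its height) (perimeter = 2·12·2.500·sin(180°/12) = 15.53 mm); the r=9.5 sphere at (15, 12.5) contributes a regular 12-gon of circumradius √(9.5²−2.36²) = 9.202 (perimeter = 2·12·9.202·sin(180°/12) = 57.16 mm); the cube at (4.5, 15.5) is present — its section is the full 27.5×28.5 rectangle (perimeter 112.00 mm); Subtracting the remaining from the first: starting from the r=3 cylinder, the r=2.5 cylinder at (0, 3.5) partially overlaps it — only the 5.26 mm² overlap (of its 18.75 mm²) is removed, clipping the outline; the r=9.5 sphere at (15, 12.5) misses the remaining region (no effect); the 27.5×28.5 cube at (4.5, 15.5) misses the remaining region (no effect) — boundary = 18.82 mm; the cylinder at (3.5, 12.5) is not intersected at this z (z outside [8.5, 26]); Taking the first minus the rest: none of the subtracted shapes is present at this height, so that combined region is unchanged — boundary = 18.82 mm. Overall, the cross-section is a single solid region. Total boundary length (outer) = 18.82 mm.

18.82 mm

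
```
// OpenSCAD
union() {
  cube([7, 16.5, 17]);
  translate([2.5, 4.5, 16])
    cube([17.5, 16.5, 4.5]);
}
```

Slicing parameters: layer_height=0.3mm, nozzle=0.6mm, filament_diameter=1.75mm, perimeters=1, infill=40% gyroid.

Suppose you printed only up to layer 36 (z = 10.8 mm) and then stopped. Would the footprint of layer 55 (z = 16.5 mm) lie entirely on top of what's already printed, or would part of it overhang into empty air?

part overhangs

Compare the two slices. At z = 10.8: the 7×16.5 cube contributes its full rectangle (area 115.50 mm²); the cube at (2.5, 4.5) does not reach this height (z outside [16, 20.5]); Taking the union: only the 7×16.5 cube is present, so the union is just that shape — area = 115.50 mm². At z = 16.5: the 7×16.5 cube contributes its full rectangle (area 115.50 mm²); the cube at (2.5, 4.5) is present — its section is the full 17.5×16.5 rectangle (area 288.75 mm²); Combining (union): the regions partially overlap — summed areas 404.25 mm² minus the doubly-counted overlap 54.00 mm² gives 350.25 mm² — area = 350.25 mm². Checking containment: at z = 16.5 the cross-section extends beyond the z = 10.8 cross-section by about 234.75 mm².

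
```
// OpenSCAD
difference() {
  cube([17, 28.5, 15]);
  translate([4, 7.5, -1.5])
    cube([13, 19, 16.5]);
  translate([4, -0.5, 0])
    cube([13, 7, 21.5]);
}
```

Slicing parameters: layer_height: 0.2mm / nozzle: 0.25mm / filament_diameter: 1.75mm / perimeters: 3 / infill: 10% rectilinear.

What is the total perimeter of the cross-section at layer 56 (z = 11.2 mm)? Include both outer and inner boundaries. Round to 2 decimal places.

117.00 mm

At z = 11.2 mm: the cube (footprint 17×28.5) is included at this height (perimeter 91.00 mm); the 13×19 cube at (4, 7.5) contributes its full rectangle (perimeter 64.00 mm); the cube at (4, -0.5) is present — its section is the full 13×7 rectangle (perimeter 40.00 mm); Subtracting the remaining from the first: starting from the 17×28.5 cube, the 13×19 cube at (4, 7.5) lies inside it touching the edge (removes its full 247.00 mm²); the 13×7 cube at (4, -0.5) partially overlaps it — only the 84.50 mm² overlap (of its 91.00 mm²) is removed, clipping the outline — boundary = 117.00 mm. Overall, the cross-section is a single solid region. Total boundary length (outer) = 117.00 mm.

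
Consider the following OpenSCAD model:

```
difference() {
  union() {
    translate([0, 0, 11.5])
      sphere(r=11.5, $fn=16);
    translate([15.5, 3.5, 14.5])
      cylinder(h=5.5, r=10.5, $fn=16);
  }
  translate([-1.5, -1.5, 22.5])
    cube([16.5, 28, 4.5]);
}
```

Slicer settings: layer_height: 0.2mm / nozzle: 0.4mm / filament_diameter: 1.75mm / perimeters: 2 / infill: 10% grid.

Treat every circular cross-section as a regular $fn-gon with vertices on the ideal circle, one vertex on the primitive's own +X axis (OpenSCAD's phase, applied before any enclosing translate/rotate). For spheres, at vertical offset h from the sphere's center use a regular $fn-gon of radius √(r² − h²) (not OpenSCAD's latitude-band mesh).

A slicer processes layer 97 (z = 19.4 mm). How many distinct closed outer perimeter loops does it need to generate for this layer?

At z = 19.4 mm: the r=11.5 sphere contributes a regular 16-gon of circumradius √(11.5²−7.9²) = 8.357; the r=10.5 cylinder at (15.5, 3.5) contributes a regular 16-gon of circumradius 10.5; Merging all regions: the regions partially overlap (shared area 17.70 mm²), so overlapping operands fuse into one piece — 1 connected region; the cube at (-1.5, -1.5) does not reach this height (z outside [22.5, 27]); Subtracting the remaining from the first: none of the subtracted shapes is present at this height, so the result so far is unchanged — 1 connected region. The result has 1 disconnected region.

1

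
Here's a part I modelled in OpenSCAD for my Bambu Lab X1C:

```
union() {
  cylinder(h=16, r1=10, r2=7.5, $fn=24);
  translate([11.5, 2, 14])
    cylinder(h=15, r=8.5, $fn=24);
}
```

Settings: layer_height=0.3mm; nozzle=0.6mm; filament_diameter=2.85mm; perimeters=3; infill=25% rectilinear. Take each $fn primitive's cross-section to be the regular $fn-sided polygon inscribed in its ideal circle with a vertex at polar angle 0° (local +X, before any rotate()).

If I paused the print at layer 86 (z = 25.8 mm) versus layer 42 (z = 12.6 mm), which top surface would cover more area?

layer 86 (z = 25.8 mm)

Layer 86 (z = 25.8): the cone is not intersected at this z (z outside [0, 16]); the cylinder at (11.5, 2): section is a regular 24-gon, circumradius r=8.5 (area = (24/2)·8.500²·sin(360°/24) = 224.40 mm²); Taking the union: only the r=8.5 cylinder at (11.5, 2) is present, so the union is just that shape — area = 224.40 mm². So its area = 224.40 mm². Layer 42 (z = 12.6): the cone (r1=10→r2=7.5) has section circumradius 8.031 here — a regular 24-gon (area = (24/2)·8.031²·sin(360°/24) = 200.33 mm²); the cylinder at (11.5, 2) is absent (z outside [14, 29]); Taking the union: only the cone is present, so the union is just that shape — area = 200.33 mm². So its area = 200.33 mm². Layer 86 is larger (224.40 vs 200.33 mm²).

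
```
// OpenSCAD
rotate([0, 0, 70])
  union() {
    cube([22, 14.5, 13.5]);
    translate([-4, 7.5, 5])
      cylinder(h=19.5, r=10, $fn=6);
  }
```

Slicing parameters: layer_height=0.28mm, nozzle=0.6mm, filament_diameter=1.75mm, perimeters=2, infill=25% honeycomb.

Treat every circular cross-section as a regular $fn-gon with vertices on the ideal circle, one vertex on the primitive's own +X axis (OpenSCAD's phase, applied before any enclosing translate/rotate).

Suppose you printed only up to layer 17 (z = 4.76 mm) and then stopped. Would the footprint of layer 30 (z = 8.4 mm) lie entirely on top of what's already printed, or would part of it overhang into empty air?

part overhangs

Compare the two slices. At z = 4.76: the cube is present — its section is the full 22×14.5 rectangle (area 319.00 mm²); the cylinder at (-4, 7.5) is absent (z outside [5, 24.5]); Taking the union: only the 22×14.5 cube is present, so the union is just that shape — area = 319.00 mm²; (whole slice rotated 70° about Z — lengths, areas and connectivity unchanged). At z = 8.4: the cube is present — its section is the full 22×14.5 rectangle (area 319.00 mm²); the r=10 cylinder at (-4, 7.5) gives a regular 6-gon of circumradius 10 (constant along its height) (area = (6/2)·10.000²·sin(360°/6) = 259.81 mm²); Merging all regions: the regions partially overlap — summed areas 578.81 mm² minus the doubly-counted overlap 56.62 mm² gives 522.19 mm² — area = 522.19 mm²; (rotated 70° about Z; rotation is an isometry so areas/perimeters/island counts are preserved). Checking containment: at z = 8.4 the cross-section extends beyond the z = 4.76 cross-section by about 203.19 mm².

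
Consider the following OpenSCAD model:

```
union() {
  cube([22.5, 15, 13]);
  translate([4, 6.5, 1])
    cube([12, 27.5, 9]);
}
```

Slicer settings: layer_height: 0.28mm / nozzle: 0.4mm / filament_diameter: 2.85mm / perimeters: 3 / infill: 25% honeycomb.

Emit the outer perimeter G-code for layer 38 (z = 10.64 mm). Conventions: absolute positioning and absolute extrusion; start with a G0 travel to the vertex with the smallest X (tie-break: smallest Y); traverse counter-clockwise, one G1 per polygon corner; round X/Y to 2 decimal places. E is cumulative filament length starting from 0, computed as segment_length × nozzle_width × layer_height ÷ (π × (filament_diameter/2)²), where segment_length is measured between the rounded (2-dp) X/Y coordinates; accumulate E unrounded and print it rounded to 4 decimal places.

G0 X0.00 Y0.00 Z10.64
G1 X22.50 Y0.00 E0.3950
G1 X22.50 Y15.00 E0.6584
G1 X0.00 Y15.00 E1.0534
G1 X0.00 Y0.00 E1.3167

At z = 10.64 mm: the cube is present — its section is the full 22.5×15 rectangle; the cube at (4, 6.5) is absent (z outside [1, 10]); Taking the union: only the 22.5×15 cube is present, so the union is just that shape — 1 connected region. The outline is a single polygon with 4 vertices. Extrusion per mm of travel: 0.4 × 0.28 / (π × 1.425²) = 0.017557. Accumulating E over each segment gives final E = 1.3167.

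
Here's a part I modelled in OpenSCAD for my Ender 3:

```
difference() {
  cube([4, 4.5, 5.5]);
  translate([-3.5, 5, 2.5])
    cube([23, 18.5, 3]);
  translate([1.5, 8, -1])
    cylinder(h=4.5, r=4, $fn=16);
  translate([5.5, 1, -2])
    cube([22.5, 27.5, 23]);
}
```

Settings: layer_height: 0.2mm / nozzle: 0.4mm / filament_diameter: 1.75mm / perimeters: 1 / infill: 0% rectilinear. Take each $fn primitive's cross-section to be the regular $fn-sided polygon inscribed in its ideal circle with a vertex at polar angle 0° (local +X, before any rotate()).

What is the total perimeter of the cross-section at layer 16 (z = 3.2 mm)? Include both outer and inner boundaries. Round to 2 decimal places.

16.92 mm

At z = 3.2 mm: the cube (footprint 4×4.5) is included at this height (perimeter 17.00 mm); the cube at (-3.5, 5) (footprint 23×18.5) is included at this height (perimeter 83.00 mm); the cylinder at (1.5, 8): section is a regular 16-gon, circumradius r=4 (perimeter = 2·16·4.000·sin(180°/16) = 24.97 mm); the 22.5×27.5 cube at (5.5, 1) contributes its full rectangle (perimeter 100.00 mm); After the difference (first − rest): starting from the 4×4.5 cube, the 23×18.5 cube at (-3.5, 5) misses the remaining region (no effect); the r=4 cylinder at (1.5, 8) partially overlaps it — only the 1.09 mm² overlap (of its 48.98 mm²) is removed, clipping the outline; the 22.5×27.5 cube at (5.5, 1) misses the remaining region (no effect) — boundary = 16.92 mm. Overall, the cross-section is a single solid region. Total boundary length (outer) = 16.92 mm.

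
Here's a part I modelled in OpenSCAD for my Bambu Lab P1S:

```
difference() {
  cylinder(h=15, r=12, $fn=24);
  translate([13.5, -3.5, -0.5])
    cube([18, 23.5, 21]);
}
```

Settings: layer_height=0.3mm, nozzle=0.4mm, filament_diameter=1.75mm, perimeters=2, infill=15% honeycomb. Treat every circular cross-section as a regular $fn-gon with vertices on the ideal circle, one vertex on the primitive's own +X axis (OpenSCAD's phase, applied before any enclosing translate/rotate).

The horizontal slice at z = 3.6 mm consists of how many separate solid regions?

At z = 3.6 mm: the cylinder: section is a regular 24-gon, circumradius r=12; the cube at (13.5, -3.5) (footprint 18×23.5) is included at this height; Subtracting the remaining from the first: starting from the r=12 cylinder, the 18×23.5 cube at (13.5, -3.5) misses the remaining region (no effect) — 1 connected region. The result has 1 disconnected region.

1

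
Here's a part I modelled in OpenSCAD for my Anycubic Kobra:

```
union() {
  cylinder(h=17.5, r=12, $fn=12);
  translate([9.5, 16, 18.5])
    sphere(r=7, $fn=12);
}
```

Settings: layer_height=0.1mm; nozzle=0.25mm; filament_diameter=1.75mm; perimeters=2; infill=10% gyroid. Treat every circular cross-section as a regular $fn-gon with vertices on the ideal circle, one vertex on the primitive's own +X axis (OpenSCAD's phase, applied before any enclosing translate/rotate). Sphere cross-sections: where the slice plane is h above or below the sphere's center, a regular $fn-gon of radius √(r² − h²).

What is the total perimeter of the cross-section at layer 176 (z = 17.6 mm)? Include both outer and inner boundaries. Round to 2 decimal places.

At z = 17.6 mm: the cylinder does not reach this height (z outside [0, 17.5]); the r=7 sphere at (9.5, 16) contributes a regular 12-gon of circumradius √(7²−0.9²) = 6.942 (perimeter = 2·12·6.942·sin(180°/12) = 43.12 mm); Taking the union: only the r=7 sphere at (9.5, 16) is present, so the union is just that shape — boundary = 43.12 mm. Overall, the cross-section is a single solid region. Total boundary length (outer) = 43.12 mm.

43.12 mm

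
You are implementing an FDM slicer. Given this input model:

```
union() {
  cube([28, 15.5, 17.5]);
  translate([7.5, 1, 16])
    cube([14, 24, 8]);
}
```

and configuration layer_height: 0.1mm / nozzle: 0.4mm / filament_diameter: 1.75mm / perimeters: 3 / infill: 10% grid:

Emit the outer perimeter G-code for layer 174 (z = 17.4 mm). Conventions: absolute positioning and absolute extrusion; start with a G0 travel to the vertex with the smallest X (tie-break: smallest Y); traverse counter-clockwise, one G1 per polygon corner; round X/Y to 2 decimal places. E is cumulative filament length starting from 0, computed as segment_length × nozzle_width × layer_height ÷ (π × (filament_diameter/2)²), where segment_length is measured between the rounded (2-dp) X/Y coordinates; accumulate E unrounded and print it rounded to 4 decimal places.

At z = 17.4 mm: the cube is present — its section is the full 28×15.5 rectangle; the cube at (7.5, 1) is present — its section is the full 14×24 rectangle; Taking the union: the regions partially overlap (shared area 203.00 mm²), so overlapping operands fuse into one piece — 1 connected region. The outline is a single polygon with 8 vertices. Extrusion per mm of travel: 0.4 × 0.1 / (π × 0.875²) = 0.016630. Accumulating E over each segment gives final E = 1.7628.

G0 X0.00 Y0.00 Z17.40
G1 X28.00 Y0.00 E0.4656
G1 X28.00 Y15.50 E0.7234
G1 X21.50 Y15.50 E0.8315
G1 X21.50 Y25.00 E0.9895
G1 X7.50 Y25.00 E1.2223
G1 X7.50 Y15.50 E1.3803
G1 X0.00 Y15.50 E1.5050
G1 X0.00 Y0.00 E1.7628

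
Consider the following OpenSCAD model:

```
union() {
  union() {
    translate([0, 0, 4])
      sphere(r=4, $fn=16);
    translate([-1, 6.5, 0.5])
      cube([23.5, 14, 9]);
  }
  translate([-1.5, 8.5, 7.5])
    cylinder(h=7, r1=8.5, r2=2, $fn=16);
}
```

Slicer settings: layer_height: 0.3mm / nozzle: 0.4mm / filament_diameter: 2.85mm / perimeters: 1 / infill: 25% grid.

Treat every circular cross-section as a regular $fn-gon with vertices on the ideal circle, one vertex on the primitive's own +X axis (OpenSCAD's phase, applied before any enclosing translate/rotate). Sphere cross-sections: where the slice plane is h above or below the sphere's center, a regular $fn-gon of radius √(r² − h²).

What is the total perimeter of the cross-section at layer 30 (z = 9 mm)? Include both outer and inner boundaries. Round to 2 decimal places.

91.53 mm

At z = 9 mm: the sphere does not reach this height (|z−center|=5.000 > r=4); the cube at (-1, 6.5) (footprint 23.5×14) is included at this height (perimeter 75.00 mm); Merging all regions: only the 23.5×14 cube at (-1, 6.5) is present, so the union is just that shape — boundary = 75.00 mm; the cone at (-1.5, 8.5): at t=0.214 of its height the radius interpolates to r₁+(r₂−r₁)t = 7.107, giving a regular 16-gon of that circumradius (perimeter = 2·16·7.107·sin(180°/16) = 44.37 mm); Taking the union: the regions partially overlap (shared area 47.95 mm²), so the edge portions inside another operand are dropped and the merged outline is re-measured after clipping — boundary = 91.53 mm. Overall, the cross-section is a single solid region. Total boundary length (outer) = 91.53 mm.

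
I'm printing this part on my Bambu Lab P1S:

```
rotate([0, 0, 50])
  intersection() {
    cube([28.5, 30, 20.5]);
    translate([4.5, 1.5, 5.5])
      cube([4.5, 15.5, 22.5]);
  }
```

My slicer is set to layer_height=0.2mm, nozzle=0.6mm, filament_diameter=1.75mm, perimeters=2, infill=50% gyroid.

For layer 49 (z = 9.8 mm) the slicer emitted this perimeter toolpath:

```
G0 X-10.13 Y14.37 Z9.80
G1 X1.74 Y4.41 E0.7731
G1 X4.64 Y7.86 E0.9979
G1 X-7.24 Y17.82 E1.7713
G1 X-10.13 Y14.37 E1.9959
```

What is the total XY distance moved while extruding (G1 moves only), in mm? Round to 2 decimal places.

Sum the Euclidean lengths of each G1 segment: total = 40.01 mm.

40.01 mm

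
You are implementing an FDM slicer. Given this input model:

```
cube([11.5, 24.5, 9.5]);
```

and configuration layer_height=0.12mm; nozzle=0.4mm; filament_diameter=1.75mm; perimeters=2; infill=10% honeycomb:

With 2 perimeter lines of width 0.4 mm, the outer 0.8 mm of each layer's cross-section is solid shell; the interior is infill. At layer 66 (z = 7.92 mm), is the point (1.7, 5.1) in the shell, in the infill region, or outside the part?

At z = 7.92 mm: the cube is present — its section is the full 11.5×24.5 rectangle. Overall, the cross-section is a single solid region. The nearest boundary edge runs (0.00, 24.50)→(0.00, 0.00); distance from the point to it = 1.70 mm. The point is inside the cross-section and 1.70 mm from the nearest boundary — more than the 0.8 mm shell width (2 × 0.4), so it's in the infill interior.

infill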